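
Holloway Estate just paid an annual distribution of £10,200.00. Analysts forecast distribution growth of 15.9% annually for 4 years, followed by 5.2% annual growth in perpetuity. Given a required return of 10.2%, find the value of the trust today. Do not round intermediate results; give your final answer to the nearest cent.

£308930.82

D_1 = 11821.80000
D_2 = 13701.46620
D_3 = 15879.99933
D_4 = 18404.91922
Terminal value at year 4: TV = D_4×(1+g_2)/(r−g_2) = 19361.97502/0.05 = 387239.50036
P_0 = D_1/(1+r)^1 + D_2/(1+r)^2 + D_3/(1+r)^3 + D_4/(1+r)^4 + TV/(1+r)^4
    = 10727.58621 + 11282.46136 + 11866.03694 + 12479.79747 + 262574.93886 = 308930.82084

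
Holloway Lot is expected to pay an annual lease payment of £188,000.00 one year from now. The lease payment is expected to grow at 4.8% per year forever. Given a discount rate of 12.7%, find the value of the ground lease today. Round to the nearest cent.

£2379746.84

Growing perpetuity: P = D₁ / (r − g) = £188,000.0000 / (0.127 − 0.048) = £2,379,746.84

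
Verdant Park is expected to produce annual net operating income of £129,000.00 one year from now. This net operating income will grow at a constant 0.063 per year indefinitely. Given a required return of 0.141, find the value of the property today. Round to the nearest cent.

£1653846.15

Growing perpetuity: P = D₁ / (r − g) = £129,000.0000 / (0.141 − 0.063) = £1,653,846.15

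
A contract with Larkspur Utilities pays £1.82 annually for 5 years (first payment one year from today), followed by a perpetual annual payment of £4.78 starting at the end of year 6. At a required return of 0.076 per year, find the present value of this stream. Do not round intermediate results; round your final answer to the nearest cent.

£50.95

PV of 5-year annuity: £1.82 × [1 − (1+0.076)^−5] / 0.076 = 7.34399
Perpetuity value at year 5: £4.78 / 0.076 = 62.89474
PV of perpetuity: 62.89474 / (1+0.076)^5 = 43.60667
Total PV = 7.34399 + 43.60667 = 50.95066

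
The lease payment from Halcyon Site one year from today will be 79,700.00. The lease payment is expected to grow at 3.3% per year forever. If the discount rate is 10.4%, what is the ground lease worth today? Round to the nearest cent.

Growing perpetuity: P = D₁ / (r − g) = 79,700.0000 / (0.104 − 0.033) = 1,122,535.21

1122535.21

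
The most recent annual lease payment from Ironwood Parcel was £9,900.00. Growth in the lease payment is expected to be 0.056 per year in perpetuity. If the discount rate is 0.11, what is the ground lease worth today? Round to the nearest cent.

£193600.00

D₁ = D₀ × (1 + g) = £9,900.00 × 1.056 = £10,454.4000
Growing perpetuity: P = D₁ / (r − g) = £10,454.4000 / (0.11 − 0.056) = £193,600.00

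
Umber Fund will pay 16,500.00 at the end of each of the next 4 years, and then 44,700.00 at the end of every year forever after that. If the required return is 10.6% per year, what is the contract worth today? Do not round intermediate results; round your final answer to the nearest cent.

333456.68

PV of 4-year annuity: 16,500.00 × [1 − (1+0.106)^−4] / 0.106 = 51630.62346
Perpetuity value at year 4: 44,700.00 / 0.106 = 421698.11321
PV of perpetuity: 421698.11321 / (1+0.106)^4 = 281826.06055
Total PV = 51630.62346 + 281826.06055 = 333456.68402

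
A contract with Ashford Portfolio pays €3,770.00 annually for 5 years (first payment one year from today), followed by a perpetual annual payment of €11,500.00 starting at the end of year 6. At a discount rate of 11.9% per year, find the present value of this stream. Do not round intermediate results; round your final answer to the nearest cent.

€68704.57

PV of 5-year annuity: €3,770.00 × [1 − (1+0.119)^−5] / 0.119 = 13623.74053
Perpetuity value at year 5: €11,500.00 / 0.119 = 96638.65546
PV of perpetuity: 96638.65546 / (1+0.119)^5 = 55080.82625
Total PV = 13623.74053 + 55080.82625 = 68704.56678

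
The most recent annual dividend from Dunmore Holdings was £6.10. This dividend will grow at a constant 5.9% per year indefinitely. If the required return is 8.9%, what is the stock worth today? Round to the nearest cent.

D₁ = D₀ × (1 + g) = £6.10 × 1.059 = £6.4599
Growing perpetuity: P = D₁ / (r − g) = £6.4599 / (0.089 − 0.059) = £215.33

£215.33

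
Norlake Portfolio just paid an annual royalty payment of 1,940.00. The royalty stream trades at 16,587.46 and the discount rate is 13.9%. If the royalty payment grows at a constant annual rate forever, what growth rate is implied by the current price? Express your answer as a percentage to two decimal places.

1.97%

P = D₀(1+g)/(r−g) ⇒ P(r−g) = D₀(1+g) ⇒ g(P+D₀) = P·r − D₀
g = (P·r − D₀)/(P + D₀) = (16,587.46×0.139 − 1,940.00) / (16,587.46 + 1,940.00) = 0.019736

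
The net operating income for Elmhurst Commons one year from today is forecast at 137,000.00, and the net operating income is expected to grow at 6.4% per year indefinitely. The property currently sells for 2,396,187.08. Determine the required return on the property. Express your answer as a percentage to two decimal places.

P = D₁/(r − g) ⇒ r = D₁/P + g = 137,000.0000/2,396,187.08 + 0.064 = 0.057174 + 0.064 = 0.121174

12.12%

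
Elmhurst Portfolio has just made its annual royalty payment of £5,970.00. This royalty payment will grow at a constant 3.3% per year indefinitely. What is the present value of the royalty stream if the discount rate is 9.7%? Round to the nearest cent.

£96359.53

D₁ = D₀ × (1 + g) = £5,970.00 × 1.033 = £6,167.0100
Growing perpetuity: P = D₁ / (r − g) = £6,167.0100 / (0.097 − 0.033) = £96,359.53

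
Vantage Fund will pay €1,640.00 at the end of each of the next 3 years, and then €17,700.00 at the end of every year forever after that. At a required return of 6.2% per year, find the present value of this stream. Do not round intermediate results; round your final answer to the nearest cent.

PV of 3-year annuity: €1,640.00 × [1 − (1+0.062)^−3] / 0.062 = 4367.56867
Perpetuity value at year 3: €17,700.00 / 0.062 = 285483.87097
PV of perpetuity: 285483.87097 / (1+0.062)^3 = 238346.08714
Total PV = 4367.56867 + 238346.08714 = 242713.65581

€242713.66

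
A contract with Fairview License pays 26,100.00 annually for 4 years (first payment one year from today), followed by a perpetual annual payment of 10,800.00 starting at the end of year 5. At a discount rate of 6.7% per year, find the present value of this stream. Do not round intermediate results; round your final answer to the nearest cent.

PV of 4-year annuity: 26,100.00 × [1 − (1+0.067)^−4] / 0.067 = 89008.26322
Perpetuity value at year 4: 10,800.00 / 0.067 = 161194.02985
PV of perpetuity: 161194.02985 / (1+0.067)^4 = 124363.02438
Total PV = 89008.26322 + 124363.02438 = 213371.28760

213371.29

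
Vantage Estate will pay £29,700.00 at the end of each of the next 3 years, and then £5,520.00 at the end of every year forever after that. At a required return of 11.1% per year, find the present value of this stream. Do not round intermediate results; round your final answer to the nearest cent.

PV of 3-year annuity: £29,700.00 × [1 − (1+0.111)^−3] / 0.111 = 72452.28208
Perpetuity value at year 3: £5,520.00 / 0.111 = 49729.72973
PV of perpetuity: 49729.72973 / (1+0.111)^3 = 36263.85104
Total PV = 72452.28208 + 36263.85104 = 108716.13312

£108716.13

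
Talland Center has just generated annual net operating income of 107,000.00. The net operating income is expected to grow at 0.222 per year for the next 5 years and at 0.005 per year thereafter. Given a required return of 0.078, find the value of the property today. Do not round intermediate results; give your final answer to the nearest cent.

3548950.31

D_1 = 130754.00000
D_2 = 159781.38800
D_3 = 195252.85614
D_4 = 238598.99020
D_5 = 291567.96602
Terminal value at year 5: TV = D_5×(1+g_2)/(r−g_2) = 293025.80585/0.073 = 4014052.13496
P_0 = D_1/(1+r)^1 + D_2/(1+r)^2 + D_3/(1+r)^3 + D_4/(1+r)^4 + D_5/(1+r)^5 + TV/(1+r)^5
    = 121293.13544 + 137495.55798 + 155862.31155 + 176682.50901 + 200283.88313 + 2757332.91157 = 3548950.30868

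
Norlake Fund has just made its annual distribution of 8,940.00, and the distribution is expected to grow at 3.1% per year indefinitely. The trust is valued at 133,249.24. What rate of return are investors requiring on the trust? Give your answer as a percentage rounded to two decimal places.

10.02%

D₁ = 8,940.00 × 1.031 = 9,217.1400
P = D₁/(r − g) ⇒ r = D₁/P + g = 9,217.1400/133,249.24 + 0.031 = 0.069172 + 0.031 = 0.100172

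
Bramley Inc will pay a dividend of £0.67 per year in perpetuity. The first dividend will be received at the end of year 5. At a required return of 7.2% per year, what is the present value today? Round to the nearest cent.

Value at end of year 4: C / r = £0.67 / 0.072 = £9.3056
Discount to today: PV = £9.3056 / (1 + 0.072)^4 = £9.3056 / 1.320624 = £7.05

£7.05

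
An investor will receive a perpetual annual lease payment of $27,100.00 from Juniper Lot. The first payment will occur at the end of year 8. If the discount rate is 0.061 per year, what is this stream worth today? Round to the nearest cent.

Value at end of year 7: C / r = $27,100.00 / 0.061 = $444,262.2951
Discount to today: PV = $444,262.2951 / (1 + 0.061)^7 = $444,262.2951 / 1.513588 = $293,515.99

$293515.99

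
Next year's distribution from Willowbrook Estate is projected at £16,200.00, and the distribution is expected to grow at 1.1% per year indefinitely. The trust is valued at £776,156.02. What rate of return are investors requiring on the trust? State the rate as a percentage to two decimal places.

3.19%

P = D₁/(r − g) ⇒ r = D₁/P + g = £16,200.0000/£776,156.02 + 0.011 = 0.020872 + 0.011 = 0.031872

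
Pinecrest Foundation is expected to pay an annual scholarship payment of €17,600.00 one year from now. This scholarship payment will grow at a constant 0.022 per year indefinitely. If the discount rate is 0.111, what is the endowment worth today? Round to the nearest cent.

€197752.81

Growing perpetuity: P = D₁ / (r − g) = €17,600.0000 / (0.111 − 0.022) = €197,752.81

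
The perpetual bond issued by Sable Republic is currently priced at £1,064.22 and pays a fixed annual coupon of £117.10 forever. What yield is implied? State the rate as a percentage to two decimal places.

P = C/r ⇒ r = C/P = £117.10/£1,064.22 = 0.110034

11.00%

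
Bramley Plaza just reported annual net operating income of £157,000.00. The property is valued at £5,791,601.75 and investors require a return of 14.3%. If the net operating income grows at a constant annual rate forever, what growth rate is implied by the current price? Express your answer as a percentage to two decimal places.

11.28%

P = D₀(1+g)/(r−g) ⇒ P(r−g) = D₀(1+g) ⇒ g(P+D₀) = P·r − D₀
g = (P·r − D₀)/(P + D₀) = (£5,791,601.75×0.143 − £157,000.00) / (£5,791,601.75 + £157,000.00) = 0.112833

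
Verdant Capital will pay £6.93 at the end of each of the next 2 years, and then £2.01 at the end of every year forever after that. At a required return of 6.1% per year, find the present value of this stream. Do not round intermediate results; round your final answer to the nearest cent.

PV of 2-year annuity: £6.93 × [1 − (1+0.061)^−2] / 0.061 = 12.68763
Perpetuity value at year 2: £2.01 / 0.061 = 32.95082
PV of perpetuity: 32.95082 / (1+0.061)^2 = 29.27086
Total PV = 12.68763 + 29.27086 = 41.95849

£41.96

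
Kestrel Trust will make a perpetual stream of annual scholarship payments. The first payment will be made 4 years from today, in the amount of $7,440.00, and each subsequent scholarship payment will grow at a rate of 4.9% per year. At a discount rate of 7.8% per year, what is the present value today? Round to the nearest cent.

$204794.67

Value at end of year 3: C₁ / (r − g) = $7,440.00 / (0.078 − 0.049) = $256,551.7241
Discount to today: PV = $256,551.7241 / (1 + 0.078)^3 = $256,551.7241 / 1.252727 = $204,794.67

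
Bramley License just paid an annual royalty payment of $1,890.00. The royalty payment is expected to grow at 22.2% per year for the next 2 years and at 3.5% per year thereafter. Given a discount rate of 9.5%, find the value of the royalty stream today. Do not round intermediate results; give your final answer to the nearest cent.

D_1 = 2309.58000
D_2 = 2822.30676
Terminal value at year 2: TV = D_2×(1+g_2)/(r−g_2) = 2921.08750/0.06 = 48684.79161
P_0 = D_1/(1+r)^1 + D_2/(1+r)^2 + TV/(1+r)^2
    = 2109.20548 + 2353.83479 + 40603.65014 = 45066.69041

$45066.69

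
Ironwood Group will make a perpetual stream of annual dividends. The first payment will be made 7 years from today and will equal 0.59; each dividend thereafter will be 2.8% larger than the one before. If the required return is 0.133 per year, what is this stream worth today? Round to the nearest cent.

Value at end of year 6: C₁ / (r − g) = 0.59 / (0.133 − 0.028) = 5.6190
Discount to today: PV = 5.6190 / (1 + 0.133)^6 = 5.6190 / 2.115336 = 2.66

2.66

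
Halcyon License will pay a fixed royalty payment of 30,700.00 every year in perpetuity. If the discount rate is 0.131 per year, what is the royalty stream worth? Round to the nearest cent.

Level perpetuity: PV = C / r = 30,700.00 / 0.131 = 234,351.15

234351.15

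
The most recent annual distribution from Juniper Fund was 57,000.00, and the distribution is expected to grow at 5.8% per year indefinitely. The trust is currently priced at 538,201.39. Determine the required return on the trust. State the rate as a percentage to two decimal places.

17.01%

D₁ = 57,000.00 × 1.058 = 60,306.0000
P = D₁/(r − g) ⇒ r = D₁/P + g = 60,306.0000/538,201.39 + 0.058 = 0.112051 + 0.058 = 0.170051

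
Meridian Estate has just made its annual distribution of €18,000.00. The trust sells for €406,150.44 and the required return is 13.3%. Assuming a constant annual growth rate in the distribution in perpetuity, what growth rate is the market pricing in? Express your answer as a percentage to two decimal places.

8.49%

P = D₀(1+g)/(r−g) ⇒ P(r−g) = D₀(1+g) ⇒ g(P+D₀) = P·r − D₀
g = (P·r − D₀)/(P + D₀) = (€406,150.44×0.133 − €18,000.00) / (€406,150.44 + €18,000.00) = 0.084918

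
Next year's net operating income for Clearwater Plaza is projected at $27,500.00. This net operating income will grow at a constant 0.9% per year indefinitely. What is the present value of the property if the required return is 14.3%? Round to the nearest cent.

Growing perpetuity: P = D₁ / (r − g) = $27,500.0000 / (0.143 − 0.009) = $205,223.88

$205223.88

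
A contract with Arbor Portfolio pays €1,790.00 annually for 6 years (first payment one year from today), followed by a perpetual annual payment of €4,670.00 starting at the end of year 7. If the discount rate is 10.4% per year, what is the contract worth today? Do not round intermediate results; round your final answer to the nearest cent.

€32506.37

PV of 6-year annuity: €1,790.00 × [1 − (1+0.104)^−6] / 0.104 = 7705.37558
Perpetuity value at year 6: €4,670.00 / 0.104 = 44903.84615
PV of perpetuity: 44903.84615 / (1+0.104)^6 = 24800.99478
Total PV = 7705.37558 + 24800.99478 = 32506.37036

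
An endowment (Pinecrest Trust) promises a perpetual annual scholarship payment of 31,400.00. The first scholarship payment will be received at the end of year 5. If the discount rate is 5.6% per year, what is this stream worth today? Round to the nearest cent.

Value at end of year 4: C / r = 31,400.00 / 0.056 = 560,714.2857
Discount to today: PV = 560,714.2857 / (1 + 0.056)^4 = 560,714.2857 / 1.243528 = 450,905.93

450905.93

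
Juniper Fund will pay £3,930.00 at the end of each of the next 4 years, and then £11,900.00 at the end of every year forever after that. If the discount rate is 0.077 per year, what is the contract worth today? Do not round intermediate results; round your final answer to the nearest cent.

£127970.56

PV of 4-year annuity: £3,930.00 × [1 − (1+0.077)^−4] / 0.077 = 13104.05506
Perpetuity value at year 4: £11,900.00 / 0.077 = 154545.45455
PV of perpetuity: 154545.45455 / (1+0.077)^4 = 114866.50920
Total PV = 13104.05506 + 114866.50920 = 127970.56426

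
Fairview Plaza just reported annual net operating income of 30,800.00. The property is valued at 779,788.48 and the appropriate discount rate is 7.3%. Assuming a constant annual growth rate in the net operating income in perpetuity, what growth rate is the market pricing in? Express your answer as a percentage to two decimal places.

P = D₀(1+g)/(r−g) ⇒ P(r−g) = D₀(1+g) ⇒ g(P+D₀) = P·r − D₀
g = (P·r − D₀)/(P + D₀) = (779,788.48×0.073 − 30,800.00) / (779,788.48 + 30,800.00) = 0.032229

3.22%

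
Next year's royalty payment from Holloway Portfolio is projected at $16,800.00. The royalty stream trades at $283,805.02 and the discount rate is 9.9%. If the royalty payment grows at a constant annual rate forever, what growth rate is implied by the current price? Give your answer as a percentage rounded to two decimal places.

3.98%

P = D₁/(r−g) ⇒ g = r − D₁/P = 0.099 − $16,800.00/$283,805.02 = 0.039804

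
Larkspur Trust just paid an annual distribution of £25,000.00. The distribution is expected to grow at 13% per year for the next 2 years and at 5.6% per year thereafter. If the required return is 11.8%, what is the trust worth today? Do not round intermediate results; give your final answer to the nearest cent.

D_1 = 28250.00000
D_2 = 31922.50000
Terminal value at year 2: TV = D_2×(1+g_2)/(r−g_2) = 33710.16000/0.062 = 543712.25806
P_0 = D_1/(1+r)^1 + D_2/(1+r)^2 + TV/(1+r)^2
    = 25268.33631 + 25539.55280 + 434996.25422 = 485804.14334

£485804.14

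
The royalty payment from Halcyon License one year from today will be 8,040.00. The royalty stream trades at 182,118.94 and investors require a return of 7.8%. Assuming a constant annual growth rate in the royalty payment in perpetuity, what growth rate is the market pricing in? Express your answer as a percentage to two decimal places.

P = D₁/(r−g) ⇒ g = r − D₁/P = 0.078 − 8,040.00/182,118.94 = 0.033853

3.39%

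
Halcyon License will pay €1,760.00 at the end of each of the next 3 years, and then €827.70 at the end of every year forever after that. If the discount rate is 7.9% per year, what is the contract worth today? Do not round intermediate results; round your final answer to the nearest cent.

PV of 3-year annuity: €1,760.00 × [1 − (1+0.079)^−3] / 0.079 = 4543.88734
Perpetuity value at year 3: €827.70 / 0.079 = 10477.21519
PV of perpetuity: 10477.21519 / (1+0.079)^3 = 8340.29726
Total PV = 4543.88734 + 8340.29726 = 12884.18460

€12884.18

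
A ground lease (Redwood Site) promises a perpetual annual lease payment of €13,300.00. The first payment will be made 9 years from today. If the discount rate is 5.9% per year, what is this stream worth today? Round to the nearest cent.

Value at end of year 8: C / r = €13,300.00 / 0.059 = €225,423.7288
Discount to today: PV = €225,423.7288 / (1 + 0.059)^8 = €225,423.7288 / 1.581859 = €142,505.61

€142505.61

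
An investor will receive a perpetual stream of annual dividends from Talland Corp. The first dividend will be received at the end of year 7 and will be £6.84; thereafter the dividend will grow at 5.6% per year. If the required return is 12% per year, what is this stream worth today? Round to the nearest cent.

£54.15

Value at end of year 6: C₁ / (r − g) = £6.84 / (0.12 − 0.056) = £106.8750
Discount to today: PV = £106.8750 / (1 + 0.12)^6 = £106.8750 / 1.973823 = £54.15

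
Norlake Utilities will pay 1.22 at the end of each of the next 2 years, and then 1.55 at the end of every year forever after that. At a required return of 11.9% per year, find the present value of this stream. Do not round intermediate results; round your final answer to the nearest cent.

PV of 2-year annuity: 1.22 × [1 − (1+0.119)^−2] / 0.119 = 2.06457
Perpetuity value at year 2: 1.55 / 0.119 = 13.02521
PV of perpetuity: 13.02521 / (1+0.119)^2 = 10.40218
Total PV = 2.06457 + 10.40218 = 12.46676

12.47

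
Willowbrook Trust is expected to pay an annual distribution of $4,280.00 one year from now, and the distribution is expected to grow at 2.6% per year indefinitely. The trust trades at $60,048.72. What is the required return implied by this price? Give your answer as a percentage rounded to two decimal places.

P = D₁/(r − g) ⇒ r = D₁/P + g = $4,280.0000/$60,048.72 + 0.026 = 0.071275 + 0.026 = 0.097275

9.73%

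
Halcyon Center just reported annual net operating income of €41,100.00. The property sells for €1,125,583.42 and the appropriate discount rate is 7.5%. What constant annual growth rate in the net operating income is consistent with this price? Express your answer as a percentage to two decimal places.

P = D₀(1+g)/(r−g) ⇒ P(r−g) = D₀(1+g) ⇒ g(P+D₀) = P·r − D₀
g = (P·r − D₀)/(P + D₀) = (€1,125,583.42×0.075 − €41,100.00) / (€1,125,583.42 + €41,100.00) = 0.037130

3.71%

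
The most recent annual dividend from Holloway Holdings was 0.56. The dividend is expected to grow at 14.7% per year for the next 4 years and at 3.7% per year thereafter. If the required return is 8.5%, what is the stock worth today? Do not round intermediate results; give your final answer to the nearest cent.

17.69

D_1 = 0.64232
D_2 = 0.73674
D_3 = 0.84504
D_4 = 0.96926
Terminal value at year 4: TV = D_4×(1+g_2)/(r−g_2) = 1.00513/0.048 = 20.94012
P_0 = D_1/(1+r)^1 + D_2/(1+r)^2 + D_3/(1+r)^3 + D_4/(1+r)^4 + TV/(1+r)^4
    = 0.59200 + 0.62583 + 0.66159 + 0.69940 + 15.10985 = 17.68867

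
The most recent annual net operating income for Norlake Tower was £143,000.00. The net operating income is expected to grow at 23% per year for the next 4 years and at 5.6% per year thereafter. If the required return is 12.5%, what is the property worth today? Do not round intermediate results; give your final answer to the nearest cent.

£3845755.79

D_1 = 175890.00000
D_2 = 216344.70000
D_3 = 266103.98100
D_4 = 327307.89663
Terminal value at year 4: TV = D_4×(1+g_2)/(r−g_2) = 345637.13884/0.069 = 5009233.89625
P_0 = D_1/(1+r)^1 + D_2/(1+r)^2 + D_3/(1+r)^3 + D_4/(1+r)^4 + TV/(1+r)^4
    = 156346.66667 + 170939.02222 + 186893.33096 + 204336.70852 + 3127240.06082 = 3845755.78919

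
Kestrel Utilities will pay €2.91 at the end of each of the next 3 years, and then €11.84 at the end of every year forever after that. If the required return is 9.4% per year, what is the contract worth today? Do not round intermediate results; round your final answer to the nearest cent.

€103.51

PV of 3-year annuity: €2.91 × [1 − (1+0.094)^−3] / 0.094 = 7.31387
Perpetuity value at year 3: €11.84 / 0.094 = 125.95745
PV of perpetuity: 125.95745 / (1+0.094)^3 = 96.19929
Total PV = 7.31387 + 96.19929 = 103.51316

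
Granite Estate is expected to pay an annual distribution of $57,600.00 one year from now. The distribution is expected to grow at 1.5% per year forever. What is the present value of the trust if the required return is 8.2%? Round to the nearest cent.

Growing perpetuity: P = D₁ / (r − g) = $57,600.0000 / (0.082 − 0.015) = $859,701.49

$859701.49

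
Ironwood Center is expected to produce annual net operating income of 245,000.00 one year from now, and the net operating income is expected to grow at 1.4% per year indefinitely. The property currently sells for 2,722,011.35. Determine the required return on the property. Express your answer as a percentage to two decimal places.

10.40%

P = D₁/(r − g) ⇒ r = D₁/P + g = 245,000.0000/2,722,011.35 + 0.014 = 0.090007 + 0.014 = 0.104007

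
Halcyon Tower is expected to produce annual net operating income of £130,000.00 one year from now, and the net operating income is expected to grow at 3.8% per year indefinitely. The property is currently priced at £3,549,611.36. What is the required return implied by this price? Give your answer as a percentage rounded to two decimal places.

7.46%

P = D₁/(r − g) ⇒ r = D₁/P + g = £130,000.0000/£3,549,611.36 + 0.038 = 0.036624 + 0.038 = 0.074624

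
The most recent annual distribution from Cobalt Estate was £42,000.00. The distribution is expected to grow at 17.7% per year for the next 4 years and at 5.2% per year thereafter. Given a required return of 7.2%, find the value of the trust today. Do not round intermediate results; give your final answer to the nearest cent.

£3423787.84

D_1 = 49434.00000
D_2 = 58183.81800
D_3 = 68482.35379
D_4 = 80603.73041
Terminal value at year 4: TV = D_4×(1+g_2)/(r−g_2) = 84795.12439/0.02 = 4239756.21936
P_0 = D_1/(1+r)^1 + D_2/(1+r)^2 + D_3/(1+r)^3 + D_4/(1+r)^4 + TV/(1+r)^4
    = 46113.80597 + 50630.55003 + 55589.69905 + 61034.58562 + 3210419.20336 = 3423787.84402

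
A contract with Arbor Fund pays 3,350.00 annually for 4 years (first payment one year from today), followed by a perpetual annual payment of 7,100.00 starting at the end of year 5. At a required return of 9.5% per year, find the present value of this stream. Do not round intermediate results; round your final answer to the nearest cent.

PV of 4-year annuity: 3,350.00 × [1 − (1+0.095)^−4] / 0.095 = 10735.01176
Perpetuity value at year 4: 7,100.00 / 0.095 = 74736.84211
PV of perpetuity: 74736.84211 / (1+0.095)^4 = 51985.02614
Total PV = 10735.01176 + 51985.02614 = 62720.03790

62720.04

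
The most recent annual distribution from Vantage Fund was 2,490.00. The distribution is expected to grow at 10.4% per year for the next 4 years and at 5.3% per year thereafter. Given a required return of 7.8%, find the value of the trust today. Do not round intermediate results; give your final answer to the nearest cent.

D_1 = 2748.96000
D_2 = 3034.85184
D_3 = 3350.47643
D_4 = 3698.92598
Terminal value at year 4: TV = D_4×(1+g_2)/(r−g_2) = 3894.96906/0.025 = 155798.76229
P_0 = D_1/(1+r)^1 + D_2/(1+r)^2 + D_3/(1+r)^3 + D_4/(1+r)^4 + TV/(1+r)^4
    = 2550.05566 + 2611.55978 + 2674.54731 + 2739.05402 + 115368.95525 = 125944.17202

125944.17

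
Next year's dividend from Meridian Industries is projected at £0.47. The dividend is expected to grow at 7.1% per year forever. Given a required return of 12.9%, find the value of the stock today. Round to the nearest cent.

£8.10

Growing perpetuity: P = D₁ / (r − g) = £0.4700 / (0.129 − 0.071) = £8.10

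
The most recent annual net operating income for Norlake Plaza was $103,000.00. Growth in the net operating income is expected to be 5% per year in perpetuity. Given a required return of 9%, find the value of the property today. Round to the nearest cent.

$2703750.00

D₁ = D₀ × (1 + g) = $103,000.00 × 1.05 = $108,150.0000
Growing perpetuity: P = D₁ / (r − g) = $108,150.0000 / (0.09 − 0.05) = $2,703,750.00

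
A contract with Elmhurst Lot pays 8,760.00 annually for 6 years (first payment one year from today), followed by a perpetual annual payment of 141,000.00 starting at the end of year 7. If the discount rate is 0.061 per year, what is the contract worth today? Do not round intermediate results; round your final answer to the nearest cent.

1663246.51

PV of 6-year annuity: 8,760.00 × [1 − (1+0.061)^−6] / 0.061 = 42940.75309
Perpetuity value at year 6: 141,000.00 / 0.061 = 2311475.40984
PV of perpetuity: 2311475.40984 / (1+0.061)^6 = 1620305.75390
Total PV = 42940.75309 + 1620305.75390 = 1663246.50700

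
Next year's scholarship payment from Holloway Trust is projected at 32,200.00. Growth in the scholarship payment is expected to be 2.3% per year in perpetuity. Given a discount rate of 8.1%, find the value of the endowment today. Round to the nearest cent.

555172.41

Growing perpetuity: P = D₁ / (r − g) = 32,200.0000 / (0.081 − 0.023) = 555,172.41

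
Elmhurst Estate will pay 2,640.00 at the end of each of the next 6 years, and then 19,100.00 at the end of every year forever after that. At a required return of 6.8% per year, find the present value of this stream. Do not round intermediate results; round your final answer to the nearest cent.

201938.34

PV of 6-year annuity: 2,640.00 × [1 − (1+0.068)^−6] / 0.068 = 12661.73684
Perpetuity value at year 6: 19,100.00 / 0.068 = 280882.35294
PV of perpetuity: 280882.35294 / (1+0.068)^6 = 189276.60537
Total PV = 12661.73684 + 189276.60537 = 201938.34221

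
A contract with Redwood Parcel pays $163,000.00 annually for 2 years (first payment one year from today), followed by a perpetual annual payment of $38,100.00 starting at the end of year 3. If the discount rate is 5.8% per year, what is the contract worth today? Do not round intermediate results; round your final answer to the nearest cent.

$886530.70

PV of 2-year annuity: $163,000.00 × [1 − (1+0.058)^−2] / 0.058 = 299682.67695
Perpetuity value at year 2: $38,100.00 / 0.058 = 656896.55172
PV of perpetuity: 656896.55172 / (1+0.058)^2 = 586848.02417
Total PV = 299682.67695 + 586848.02417 = 886530.70112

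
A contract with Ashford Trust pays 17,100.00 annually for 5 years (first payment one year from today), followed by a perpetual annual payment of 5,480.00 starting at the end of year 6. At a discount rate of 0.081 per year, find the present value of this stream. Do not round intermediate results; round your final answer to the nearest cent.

113927.59

PV of 5-year annuity: 17,100.00 × [1 − (1+0.081)^−5] / 0.081 = 68095.77150
Perpetuity value at year 5: 5,480.00 / 0.081 = 67654.32099
PV of perpetuity: 67654.32099 / (1+0.081)^5 = 45831.81644
Total PV = 68095.77150 + 45831.81644 = 113927.58793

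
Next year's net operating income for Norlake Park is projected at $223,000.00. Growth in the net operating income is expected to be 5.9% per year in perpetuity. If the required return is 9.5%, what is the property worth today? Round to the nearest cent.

$6194444.44

Growing perpetuity: P = D₁ / (r − g) = $223,000.0000 / (0.095 − 0.059) = $6,194,444.44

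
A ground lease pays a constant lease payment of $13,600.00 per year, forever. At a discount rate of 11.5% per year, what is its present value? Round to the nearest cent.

$118260.87

Level perpetuity: PV = C / r = $13,600.00 / 0.115 = $118,260.87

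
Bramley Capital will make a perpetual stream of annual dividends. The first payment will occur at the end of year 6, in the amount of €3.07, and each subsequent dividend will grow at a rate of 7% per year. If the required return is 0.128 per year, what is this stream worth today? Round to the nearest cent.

€28.98

Value at end of year 5: C₁ / (r − g) = €3.07 / (0.128 − 0.07) = €52.9310
Discount to today: PV = €52.9310 / (1 + 0.128)^5 = €52.9310 / 1.826188 = €28.98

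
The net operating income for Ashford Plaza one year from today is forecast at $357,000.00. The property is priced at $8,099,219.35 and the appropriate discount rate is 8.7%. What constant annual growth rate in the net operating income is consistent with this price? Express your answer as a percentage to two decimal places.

4.29%

P = D₁/(r−g) ⇒ g = r − D₁/P = 0.087 − $357,000.00/$8,099,219.35 = 0.042922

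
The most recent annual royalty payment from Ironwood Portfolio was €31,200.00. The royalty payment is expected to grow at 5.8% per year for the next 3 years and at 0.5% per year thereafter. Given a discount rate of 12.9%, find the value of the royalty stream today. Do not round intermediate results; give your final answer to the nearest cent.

€290414.25

D_1 = 33009.60000
D_2 = 34924.15680
D_3 = 36949.75789
Terminal value at year 3: TV = D_3×(1+g_2)/(r−g_2) = 37134.50668/0.124 = 299471.82810
P_0 = D_1/(1+r)^1 + D_2/(1+r)^2 + D_3/(1+r)^3 + TV/(1+r)^3
    = 29237.90965 + 27399.21029 + 25676.14215 + 208100.99079 = 290414.25288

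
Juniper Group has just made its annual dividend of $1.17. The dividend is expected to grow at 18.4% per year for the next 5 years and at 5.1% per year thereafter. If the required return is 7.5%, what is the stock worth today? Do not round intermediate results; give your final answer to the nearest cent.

$90.93

D_1 = 1.38528
D_2 = 1.64017
D_3 = 1.94196
D_4 = 2.29928
D_5 = 2.72235
Terminal value at year 5: TV = D_5×(1+g_2)/(r−g_2) = 2.86119/0.024 = 119.21636
P_0 = D_1/(1+r)^1 + D_2/(1+r)^2 + D_3/(1+r)^3 + D_4/(1+r)^4 + D_5/(1+r)^5 + TV/(1+r)^5
    = 1.28863 + 1.41929 + 1.56320 + 1.72171 + 1.89628 + 83.04118 = 90.93030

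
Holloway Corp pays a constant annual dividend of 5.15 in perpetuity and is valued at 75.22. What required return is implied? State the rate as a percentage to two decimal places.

P = C/r ⇒ r = C/P = 5.15/75.22 = 0.068466

6.85%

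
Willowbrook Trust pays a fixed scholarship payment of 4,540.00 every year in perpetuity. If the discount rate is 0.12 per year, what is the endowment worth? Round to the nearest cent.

37833.33

Level perpetuity: PV = C / r = 4,540.00 / 0.12 = 37,833.33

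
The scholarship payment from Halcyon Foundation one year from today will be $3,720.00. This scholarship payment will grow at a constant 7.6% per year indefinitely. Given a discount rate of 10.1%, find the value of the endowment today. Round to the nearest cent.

$148800.00

Growing perpetuity: P = D₁ / (r − g) = $3,720.0000 / (0.101 − 0.076) = $148,800.00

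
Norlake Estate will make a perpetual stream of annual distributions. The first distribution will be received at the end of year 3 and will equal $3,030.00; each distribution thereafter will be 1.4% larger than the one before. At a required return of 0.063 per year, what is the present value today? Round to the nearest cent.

Value at end of year 2: C₁ / (r − g) = $3,030.00 / (0.063 − 0.014) = $61,836.7347
Discount to today: PV = $61,836.7347 / (1 + 0.063)^2 = $61,836.7347 / 1.129969 = $54,724.28

$54724.28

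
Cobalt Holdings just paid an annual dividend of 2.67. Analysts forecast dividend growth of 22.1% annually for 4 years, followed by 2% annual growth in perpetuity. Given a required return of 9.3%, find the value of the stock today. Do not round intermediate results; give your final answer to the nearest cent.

72.29

D_1 = 3.26007
D_2 = 3.98055
D_3 = 4.86025
D_4 = 5.93436
Terminal value at year 4: TV = D_4×(1+g_2)/(r−g_2) = 6.05305/0.073 = 82.91846
P_0 = D_1/(1+r)^1 + D_2/(1+r)^2 + D_3/(1+r)^3 + D_4/(1+r)^4 + TV/(1+r)^4
    = 2.98268 + 3.33198 + 3.72218 + 4.15808 + 58.09926 = 72.29418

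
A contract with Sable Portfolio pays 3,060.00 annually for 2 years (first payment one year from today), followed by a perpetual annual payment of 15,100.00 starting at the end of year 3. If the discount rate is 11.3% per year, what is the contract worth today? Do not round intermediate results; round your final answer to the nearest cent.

113091.38

PV of 2-year annuity: 3,060.00 × [1 − (1+0.113)^−2] / 0.113 = 5219.52035
Perpetuity value at year 2: 15,100.00 / 0.113 = 133628.31858
PV of perpetuity: 133628.31858 / (1+0.113)^2 = 107871.86197
Total PV = 5219.52035 + 107871.86197 = 113091.38232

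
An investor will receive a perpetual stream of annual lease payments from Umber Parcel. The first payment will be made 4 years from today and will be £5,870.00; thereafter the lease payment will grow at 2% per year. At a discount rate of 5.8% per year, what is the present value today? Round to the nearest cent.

£130436.01

Value at end of year 3: C₁ / (r − g) = £5,870.00 / (0.058 − 0.02) = £154,473.6842
Discount to today: PV = £154,473.6842 / (1 + 0.058)^3 = £154,473.6842 / 1.184287 = £130,436.01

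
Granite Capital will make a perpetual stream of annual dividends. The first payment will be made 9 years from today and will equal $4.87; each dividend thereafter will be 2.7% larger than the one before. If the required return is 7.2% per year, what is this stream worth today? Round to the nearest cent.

$62.05

Value at end of year 8: C₁ / (r − g) = $4.87 / (0.072 − 0.027) = $108.2222
Discount to today: PV = $108.2222 / (1 + 0.072)^8 = $108.2222 / 1.744047 = $62.05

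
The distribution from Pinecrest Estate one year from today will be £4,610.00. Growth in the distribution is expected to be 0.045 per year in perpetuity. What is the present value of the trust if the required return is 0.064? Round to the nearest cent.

Growing perpetuity: P = D₁ / (r − g) = £4,610.0000 / (0.064 − 0.045) = £242,631.58

£242631.58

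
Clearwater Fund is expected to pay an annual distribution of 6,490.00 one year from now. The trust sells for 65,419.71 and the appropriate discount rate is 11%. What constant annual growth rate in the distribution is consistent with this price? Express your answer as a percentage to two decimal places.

1.08%

P = D₁/(r−g) ⇒ g = r − D₁/P = 0.11 − 6,490.00/65,419.71 = 0.010794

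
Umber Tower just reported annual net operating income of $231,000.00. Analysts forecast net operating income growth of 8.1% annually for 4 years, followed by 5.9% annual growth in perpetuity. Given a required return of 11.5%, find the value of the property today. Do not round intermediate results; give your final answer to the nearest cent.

$4715106.37

D_1 = 249711.00000
D_2 = 269937.59100
D_3 = 291802.53587
D_4 = 315438.54128
Terminal value at year 4: TV = D_4×(1+g_2)/(r−g_2) = 334049.41521/0.056 = 5965168.12878
P_0 = D_1/(1+r)^1 + D_2/(1+r)^2 + D_3/(1+r)^3 + D_4/(1+r)^4 + TV/(1+r)^4
    = 223956.05381 + 217126.90060 + 210505.99063 + 204086.97387 + 3859430.45235 = 4715106.37127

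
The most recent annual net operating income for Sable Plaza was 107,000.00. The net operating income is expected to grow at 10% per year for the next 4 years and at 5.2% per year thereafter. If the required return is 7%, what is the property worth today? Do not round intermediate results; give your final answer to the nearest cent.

D_1 = 117700.00000
D_2 = 129470.00000
D_3 = 142417.00000
D_4 = 156658.70000
Terminal value at year 4: TV = D_4×(1+g_2)/(r−g_2) = 164804.95240/0.018 = 9155830.68889
P_0 = D_1/(1+r)^1 + D_2/(1+r)^2 + D_3/(1+r)^3 + D_4/(1+r)^4 + TV/(1+r)^4
    = 110000.00000 + 113084.11215 + 116254.69473 + 119514.17216 + 6984939.39487 = 7443792.37391

7443792.37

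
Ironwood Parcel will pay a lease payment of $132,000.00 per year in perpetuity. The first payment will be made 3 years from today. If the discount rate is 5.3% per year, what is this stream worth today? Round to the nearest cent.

Value at end of year 2: C / r = $132,000.00 / 0.053 = $2,490,566.0377
Discount to today: PV = $2,490,566.0377 / (1 + 0.053)^2 = $2,490,566.0377 / 1.108809 = $2,246,163.26

$2246163.26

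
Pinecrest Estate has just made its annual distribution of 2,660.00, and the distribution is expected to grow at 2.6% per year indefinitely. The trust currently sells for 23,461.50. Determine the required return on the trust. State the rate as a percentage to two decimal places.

D₁ = 2,660.00 × 1.026 = 2,729.1600
P = D₁/(r − g) ⇒ r = D₁/P + g = 2,729.1600/23,461.50 + 0.026 = 0.116325 + 0.026 = 0.142325

14.23%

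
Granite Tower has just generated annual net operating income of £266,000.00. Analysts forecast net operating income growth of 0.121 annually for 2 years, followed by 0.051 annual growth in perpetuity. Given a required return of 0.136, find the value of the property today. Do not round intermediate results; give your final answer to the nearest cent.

£3724236.91

D_1 = 298186.00000
D_2 = 334266.50600
Terminal value at year 2: TV = D_2×(1+g_2)/(r−g_2) = 351314.09781/0.085 = 4133107.03301
P_0 = D_1/(1+r)^1 + D_2/(1+r)^2 + TV/(1+r)^2
    = 262487.67606 + 259021.72963 + 3202727.50401 = 3724236.90969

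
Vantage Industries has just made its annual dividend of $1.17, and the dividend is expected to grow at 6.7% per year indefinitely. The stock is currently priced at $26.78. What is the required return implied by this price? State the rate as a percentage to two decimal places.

11.36%

D₁ = $1.17 × 1.067 = $1.2484
P = D₁/(r − g) ⇒ r = D₁/P + g = $1.2484/$26.78 + 0.067 = 0.046617 + 0.067 = 0.113617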